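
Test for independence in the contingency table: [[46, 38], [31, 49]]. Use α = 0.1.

χ² = 4.218. df = 1, critical = 2.706. Reject H₀. Variables are dependent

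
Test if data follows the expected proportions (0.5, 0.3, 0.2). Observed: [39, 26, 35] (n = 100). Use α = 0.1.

Expected: [50.0, 30.0, 20.0]. χ² = 14.203. df = 2, critical = 4.605. Reject H₀.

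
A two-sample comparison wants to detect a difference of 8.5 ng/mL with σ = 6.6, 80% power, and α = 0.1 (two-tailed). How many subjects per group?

n per group = 2(z_α/2 + z_β)²σ²/d² = 2×(1.645 + 0.84)²×6.6²/8.5² = 7.4 → n = 8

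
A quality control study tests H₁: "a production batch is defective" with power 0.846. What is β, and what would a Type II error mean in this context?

β = 1 - power = 1 - 0.846 = 0.154. A Type II error is failing to reject H₀ when H₀ is false (false negative) — here, failing to conclude that a production batch is defective when in fact it is true. Consequence: shipping a defective batch — faulty products reach customers.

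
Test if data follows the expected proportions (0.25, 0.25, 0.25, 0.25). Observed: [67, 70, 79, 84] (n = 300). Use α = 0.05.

Expected: [75.0, 75.0, 75.0, 75.0]. χ² = 2.48. df = 3, critical = 7.815. Fail to reject H₀.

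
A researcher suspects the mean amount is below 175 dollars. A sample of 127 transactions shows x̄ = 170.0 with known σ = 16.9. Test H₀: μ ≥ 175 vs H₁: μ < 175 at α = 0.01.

z = -3.334. Critical value: -2.33. Reject H₀.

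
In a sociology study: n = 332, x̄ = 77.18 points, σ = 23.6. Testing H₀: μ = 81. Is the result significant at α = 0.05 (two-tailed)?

z = (77.18 - 81)/(23.6/√332) = -2.949. Since |z| > 1.96, significant at α = 0.05.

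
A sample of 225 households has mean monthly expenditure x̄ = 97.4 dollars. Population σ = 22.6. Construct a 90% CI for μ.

CI = x̄ ± z*(σ/√n) = 97.4 ± 1.645(22.6/√225) = 97.4 ± 2.48 = (94.92, 99.88)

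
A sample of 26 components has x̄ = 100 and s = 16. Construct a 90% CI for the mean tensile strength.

CI = x̄ ± t*(s/√n) = 100 ± 1.708(16/√26) = (94.64, 105.36)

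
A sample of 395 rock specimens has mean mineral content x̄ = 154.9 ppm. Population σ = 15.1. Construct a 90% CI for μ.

CI = x̄ ± z*(σ/√n) = 154.9 ± 1.645(15.1/√395) = 154.9 ± 1.25 = (153.65, 156.15)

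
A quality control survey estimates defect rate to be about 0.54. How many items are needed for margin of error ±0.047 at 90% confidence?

n = z²p(1-p)/E² = 1.645²×0.54×0.46/0.047² = 304.3 → n = 305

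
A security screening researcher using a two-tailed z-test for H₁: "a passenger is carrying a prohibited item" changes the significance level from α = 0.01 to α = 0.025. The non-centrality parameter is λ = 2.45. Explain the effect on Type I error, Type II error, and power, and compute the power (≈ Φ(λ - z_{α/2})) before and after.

Increasing α from 0.01 to 0.025:
• Type I error rate increases (α is the Type I rate by definition).
• Critical value moves from z_{α/2} = 2.576 to 2.241, so power = Φ(λ - z_{α/2}) goes from Φ(2.45 - 2.576) = 0.45 to Φ(2.45 - 2.241) = 0.583.
• Type II error rate β = 1 - power therefore decreases (0.55 → 0.417).
Appropriate when false negatives are costly — here, letting a prohibited item through — security breach.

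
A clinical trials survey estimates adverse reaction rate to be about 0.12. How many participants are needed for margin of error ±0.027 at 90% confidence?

n = z²p(1-p)/E² = 1.645²×0.12×0.88/0.027² = 392.0 → n = 392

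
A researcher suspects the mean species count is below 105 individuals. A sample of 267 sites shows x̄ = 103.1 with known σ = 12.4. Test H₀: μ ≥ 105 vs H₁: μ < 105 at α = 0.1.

z = -2.504. Critical value: -1.28. Reject H₀.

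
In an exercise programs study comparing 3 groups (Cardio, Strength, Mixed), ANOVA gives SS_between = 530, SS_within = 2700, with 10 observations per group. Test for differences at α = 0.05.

df_between = 2, df_within = 27. F = MS_between/MS_within = 265.0/100.0 = 2.65. F_crit ≈ 3.354. Fail to reject H₀.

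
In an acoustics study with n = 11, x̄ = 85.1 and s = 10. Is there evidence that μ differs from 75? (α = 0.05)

t = (x̄ - μ₀)/(s/√n) = (85.1 - 75)/(10/√11) = 3.35. df = 10, critical t = ±2.228. Reject H₀.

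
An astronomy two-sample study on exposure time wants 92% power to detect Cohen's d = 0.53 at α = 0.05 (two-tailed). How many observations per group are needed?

z_{α/2} = 1.96, z_β = Φ⁻¹(0.92) = 1.405. For medium effect (d = 0.53): n per group = 2(z_{α/2} + z_β)²/d² = 2(1.96 + 1.405)²/0.53² = 80.6 → 81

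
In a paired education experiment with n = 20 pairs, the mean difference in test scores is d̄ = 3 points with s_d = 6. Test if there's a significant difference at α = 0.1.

t = d̄/(s_d/√n) = 3/(6/√20) = 2.236. df = 19, critical t = ±1.729. Reject H₀.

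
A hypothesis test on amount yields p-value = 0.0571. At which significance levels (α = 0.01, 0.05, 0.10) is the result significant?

p = 0.0571. Significant at: α = 0.1.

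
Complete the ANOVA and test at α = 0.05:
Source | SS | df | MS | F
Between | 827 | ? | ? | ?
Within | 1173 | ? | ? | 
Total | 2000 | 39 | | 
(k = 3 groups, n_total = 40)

df_between = 2, df_within = 37. MS_between = 413.5, MS_within = 31.7. F = 13.043, F_crit ≈ 3.252. Reject H₀.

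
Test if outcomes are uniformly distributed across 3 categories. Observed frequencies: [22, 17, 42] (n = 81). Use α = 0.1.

Expected = 27 each. χ² = Σ(O-E)²/E = 12.963. df = 2, critical value = 4.605. Reject H₀.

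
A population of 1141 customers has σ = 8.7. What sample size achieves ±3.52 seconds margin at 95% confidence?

Without FPC: n₀ = (1.96×8.7/3.52)² = 23.467. With FPC: n = n₀N/(n₀+N-1) = 23.01 → n = 24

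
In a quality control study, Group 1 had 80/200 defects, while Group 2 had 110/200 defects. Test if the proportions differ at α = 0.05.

p̂₁ = 0.4, p̂₂ = 0.55, pooled p̂ = 0.475. z = -3.004. Critical: ±1.96. Reject H₀.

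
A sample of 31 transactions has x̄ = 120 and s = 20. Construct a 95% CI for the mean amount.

CI = x̄ ± t*(s/√n) = 120 ± 2.042(20/√31) = (112.66, 127.34)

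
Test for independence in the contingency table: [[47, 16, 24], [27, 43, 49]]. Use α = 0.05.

χ² = 21.88. df = 2, critical = 5.991. Reject H₀. Variables are dependent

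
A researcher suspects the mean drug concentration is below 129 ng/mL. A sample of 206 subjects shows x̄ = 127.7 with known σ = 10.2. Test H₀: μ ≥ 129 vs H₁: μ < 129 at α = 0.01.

z = -1.829. Critical value: -2.33. Fail to reject H₀.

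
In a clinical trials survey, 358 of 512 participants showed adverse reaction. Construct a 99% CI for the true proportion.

p̂ = 0.699. CI = p̂ ± z*√(p̂(1-p̂)/n) = (0.647, 0.751)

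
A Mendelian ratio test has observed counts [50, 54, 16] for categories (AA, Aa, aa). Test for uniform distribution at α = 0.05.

Expected = 40 each. χ² = Σ(O-E)²/E = 21.8. df = 2, critical value = 5.991. Reject H₀.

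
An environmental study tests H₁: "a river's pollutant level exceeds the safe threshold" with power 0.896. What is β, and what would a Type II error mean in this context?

β = 1 - power = 1 - 0.896 = 0.104. A Type II error is failing to reject H₀ when H₀ is false (false negative) — here, failing to conclude that a river's pollutant level exceeds the safe threshold when in fact it is true. Consequence: allowing unsafe pollution to continue.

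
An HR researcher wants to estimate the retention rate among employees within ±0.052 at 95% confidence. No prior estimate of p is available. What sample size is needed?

Conservative approach: use p = 0.5 (maximizes p(1-p) = 0.25). n = z²(0.25)/E² = 1.96²×0.25/0.052² = 355.2 → n = 356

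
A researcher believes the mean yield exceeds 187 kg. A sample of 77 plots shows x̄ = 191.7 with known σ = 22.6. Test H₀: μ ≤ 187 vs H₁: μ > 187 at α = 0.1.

z = 1.825. Critical value: 1.28. Reject H₀.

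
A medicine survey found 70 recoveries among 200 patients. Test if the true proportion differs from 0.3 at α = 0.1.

p̂ = 0.35, p₀ = 0.3. z = (p̂ - p₀)/√(p₀(1-p₀)/n) = 1.543. Critical: ±1.645. Fail to reject H₀.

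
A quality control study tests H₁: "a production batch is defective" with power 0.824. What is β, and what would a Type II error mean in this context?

β = 1 - power = 1 - 0.824 = 0.176. A Type II error is failing to reject H₀ when H₀ is false (false negative) — here, failing to conclude that a production batch is defective when in fact it is true. Consequence: shipping a defective batch — faulty products reach customers.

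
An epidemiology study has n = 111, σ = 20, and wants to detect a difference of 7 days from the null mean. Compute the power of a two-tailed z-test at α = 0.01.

SE = σ/√n = 20/√111 = 1.898. Non-centrality λ = d/SE = 7/1.898 = 3.687. Power ≈ Φ(λ - z_{α/2}) = Φ(3.687 - 2.576) = Φ(1.111) = 0.867.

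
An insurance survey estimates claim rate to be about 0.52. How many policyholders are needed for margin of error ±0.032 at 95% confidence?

n = z²p(1-p)/E² = 1.96²×0.52×0.48/0.032² = 936.4 → n = 937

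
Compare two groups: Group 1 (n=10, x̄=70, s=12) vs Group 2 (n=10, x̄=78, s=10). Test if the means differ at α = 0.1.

Pooled sp = 11.05. t = -1.62, df = 18. Critical t = ±1.734. Fail to reject H₀.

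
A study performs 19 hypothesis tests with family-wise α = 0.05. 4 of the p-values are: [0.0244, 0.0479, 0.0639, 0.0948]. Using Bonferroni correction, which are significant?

Bonferroni α = 0.05/19 = 0.00263. None of the given p-values are significant.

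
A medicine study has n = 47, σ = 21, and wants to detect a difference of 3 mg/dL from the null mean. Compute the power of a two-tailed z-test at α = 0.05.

SE = σ/√n = 21/√47 = 3.063. Non-centrality λ = d/SE = 3/3.063 = 0.979. Power ≈ Φ(λ - z_{α/2}) = Φ(0.979 - 1.96) = Φ(-0.981) = 0.163.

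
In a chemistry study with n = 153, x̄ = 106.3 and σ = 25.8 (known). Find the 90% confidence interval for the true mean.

CI = x̄ ± z*(σ/√n) = 106.3 ± 1.645(25.8/√153) = 106.3 ± 3.43 = (102.87, 109.73)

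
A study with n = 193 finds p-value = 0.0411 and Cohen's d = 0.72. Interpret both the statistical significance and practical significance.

Statistically significant (p = 0.0411 < 0.05). Cohen's d = 0.72 indicates a medium effect size. Both statistical and practical significance should be considered.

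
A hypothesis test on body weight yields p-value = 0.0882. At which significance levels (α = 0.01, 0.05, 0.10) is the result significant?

p = 0.0882. Significant at: α = 0.1.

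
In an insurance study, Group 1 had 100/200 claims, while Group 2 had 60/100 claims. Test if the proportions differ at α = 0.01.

p̂₁ = 0.5, p̂₂ = 0.6, pooled p̂ = 0.533. z = -1.637. Critical: ±2.576. Fail to reject H₀.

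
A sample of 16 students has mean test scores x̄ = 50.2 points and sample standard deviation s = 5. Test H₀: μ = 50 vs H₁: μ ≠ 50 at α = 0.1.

t = (x̄ - μ₀)/(s/√n) = (50.2 - 50)/(5/√16) = 0.16. df = 15, critical t = ±1.753. Fail to reject H₀.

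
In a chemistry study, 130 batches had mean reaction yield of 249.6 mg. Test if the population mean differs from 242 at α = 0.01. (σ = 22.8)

z = (x̄ - μ₀)/(σ/√n) = (249.6 - 242)/(22.8/√130) = 3.801. Critical value: ±2.576. Since |3.801| > 2.576, Reject H₀.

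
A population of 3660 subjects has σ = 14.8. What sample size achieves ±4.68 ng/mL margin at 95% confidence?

Without FPC: n₀ = (1.96×14.8/4.68)² = 38.419. With FPC: n = n₀N/(n₀+N-1) = 38.03 → n = 39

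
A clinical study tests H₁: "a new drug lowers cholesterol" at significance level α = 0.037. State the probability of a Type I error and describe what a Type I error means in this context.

P(Type I error) = α = 0.037. A Type I error is rejecting H₀ when H₀ is actually true (false positive) — here, concluding that a new drug lowers cholesterol when in fact this is not the case. Consequence: approving an ineffective drug — patients take a useless medication and may skip effective alternatives.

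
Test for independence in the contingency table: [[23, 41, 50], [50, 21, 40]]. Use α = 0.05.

χ² = 17.512. df = 2, critical = 5.991. Reject H₀. Variables are dependent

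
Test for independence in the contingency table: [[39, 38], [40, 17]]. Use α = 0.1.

χ² = 5.161. df = 1, critical = 2.706. Reject H₀. Variables are dependent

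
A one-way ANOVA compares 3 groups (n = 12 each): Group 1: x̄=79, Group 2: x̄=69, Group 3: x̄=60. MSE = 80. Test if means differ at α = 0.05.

Grand mean = 69.33. SS_between = 2168.0, MS_between = 1084.0. F = 13.55, F_crit ≈ 3.285. Reject H₀.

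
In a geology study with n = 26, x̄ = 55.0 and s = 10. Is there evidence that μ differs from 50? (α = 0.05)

t = (x̄ - μ₀)/(s/√n) = (55.0 - 50)/(10/√26) = 2.55. df = 25, critical t = ±2.06. Reject H₀.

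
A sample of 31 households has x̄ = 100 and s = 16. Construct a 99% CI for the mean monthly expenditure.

CI = x̄ ± t*(s/√n) = 100 ± 2.75(16/√31) = (92.1, 107.9)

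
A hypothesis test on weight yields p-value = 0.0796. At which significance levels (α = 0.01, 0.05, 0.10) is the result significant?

p = 0.0796. Significant at: α = 0.1.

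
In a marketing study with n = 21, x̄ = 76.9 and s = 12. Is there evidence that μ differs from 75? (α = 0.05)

t = (x̄ - μ₀)/(s/√n) = (76.9 - 75)/(12/√21) = 0.726. df = 20, critical t = ±2.086. Fail to reject H₀.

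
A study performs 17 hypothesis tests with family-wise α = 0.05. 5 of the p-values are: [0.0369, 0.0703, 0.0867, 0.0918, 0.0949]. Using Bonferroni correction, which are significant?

Bonferroni α = 0.05/17 = 0.00294. None of the given p-values are significant.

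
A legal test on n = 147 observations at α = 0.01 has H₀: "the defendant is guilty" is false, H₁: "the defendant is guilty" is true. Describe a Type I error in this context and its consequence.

Type I error: rejecting H₀ when it is true — concluding that the defendant is guilty when in fact it is not. Consequence: convicting an innocent person.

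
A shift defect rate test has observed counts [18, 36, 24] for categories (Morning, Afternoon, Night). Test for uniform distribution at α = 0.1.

Expected = 26 each. χ² = Σ(O-E)²/E = 6.462. df = 2, critical value = 4.605. Reject H₀.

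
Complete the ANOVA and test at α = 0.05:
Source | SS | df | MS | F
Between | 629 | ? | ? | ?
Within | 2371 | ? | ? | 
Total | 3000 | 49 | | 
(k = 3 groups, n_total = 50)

df_between = 2, df_within = 47. MS_between = 314.5, MS_within = 50.45. F = 6.234, F_crit ≈ 3.195. Reject H₀.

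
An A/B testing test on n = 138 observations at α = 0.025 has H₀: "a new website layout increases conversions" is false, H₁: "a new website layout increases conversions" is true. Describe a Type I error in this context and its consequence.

Type I error: rejecting H₀ when it is true — concluding that a new website layout increases conversions when in fact it is not. Consequence: rolling out a layout that doesn't actually help — wasted engineering effort.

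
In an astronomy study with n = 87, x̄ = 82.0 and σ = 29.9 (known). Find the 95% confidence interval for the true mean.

CI = x̄ ± z*(σ/√n) = 82.0 ± 1.96(29.9/√87) = 82.0 ± 6.28 = (75.72, 88.28)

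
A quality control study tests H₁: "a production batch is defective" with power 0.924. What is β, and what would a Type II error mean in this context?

β = 1 - power = 1 - 0.924 = 0.076. A Type II error is failing to reject H₀ when H₀ is false (false negative) — here, failing to conclude that a production batch is defective when in fact it is true. Consequence: shipping a defective batch — faulty products reach customers.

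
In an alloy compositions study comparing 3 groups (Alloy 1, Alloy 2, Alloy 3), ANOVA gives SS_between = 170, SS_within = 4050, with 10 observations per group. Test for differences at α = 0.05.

df_between = 2, df_within = 27. F = MS_between/MS_within = 85.0/150.0 = 0.567. F_crit ≈ 3.354. Fail to reject H₀.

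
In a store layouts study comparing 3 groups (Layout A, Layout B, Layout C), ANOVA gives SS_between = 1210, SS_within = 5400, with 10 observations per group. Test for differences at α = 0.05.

df_between = 2, df_within = 27. F = MS_between/MS_within = 605.0/200.0 = 3.025. F_crit ≈ 3.354. Fail to reject H₀.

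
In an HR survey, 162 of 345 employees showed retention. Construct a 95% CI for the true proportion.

p̂ = 0.47. CI = p̂ ± z*√(p̂(1-p̂)/n) = (0.417, 0.522)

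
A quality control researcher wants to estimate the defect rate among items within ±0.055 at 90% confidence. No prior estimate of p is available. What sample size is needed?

Conservative approach: use p = 0.5 (maximizes p(1-p) = 0.25). n = z²(0.25)/E² = 1.645²×0.25/0.055² = 223.6 → n = 224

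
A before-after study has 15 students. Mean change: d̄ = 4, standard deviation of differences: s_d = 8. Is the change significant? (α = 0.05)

t = d̄/(s_d/√n) = 4/(8/√15) = 1.936. df = 14, critical t = ±2.145. Fail to reject H₀.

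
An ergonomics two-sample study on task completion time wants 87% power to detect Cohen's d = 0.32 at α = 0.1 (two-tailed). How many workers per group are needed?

z_{α/2} = 1.645, z_β = Φ⁻¹(0.87) = 1.126. For small effect (d = 0.32): n per group = 2(z_{α/2} + z_β)²/d² = 2(1.645 + 1.126)²/0.32² = 150.0 → 150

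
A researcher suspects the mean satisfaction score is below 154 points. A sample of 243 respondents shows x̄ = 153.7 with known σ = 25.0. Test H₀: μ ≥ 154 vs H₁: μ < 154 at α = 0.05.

z = -0.187. Critical value: -1.645. Fail to reject H₀.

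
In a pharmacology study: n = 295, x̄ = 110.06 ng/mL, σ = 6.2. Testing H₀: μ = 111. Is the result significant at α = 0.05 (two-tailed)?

z = (110.06 - 111)/(6.2/√295) = -2.604. Since |z| > 1.96, significant at α = 0.05.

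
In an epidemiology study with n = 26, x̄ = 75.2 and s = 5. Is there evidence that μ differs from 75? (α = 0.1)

t = (x̄ - μ₀)/(s/√n) = (75.2 - 75)/(5/√26) = 0.204. df = 25, critical t = ±1.708. Fail to reject H₀.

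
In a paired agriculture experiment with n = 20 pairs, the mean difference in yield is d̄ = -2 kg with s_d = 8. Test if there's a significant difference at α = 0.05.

t = d̄/(s_d/√n) = -2/(8/√20) = -1.118. df = 19, critical t = ±2.093. Fail to reject H₀.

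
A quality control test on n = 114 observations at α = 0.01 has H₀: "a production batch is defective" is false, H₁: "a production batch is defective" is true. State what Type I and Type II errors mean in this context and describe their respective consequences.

Type I (false positive): concluding that a production batch is defective when it is not — scrapping a good batch — wasted material and cost for no reason. Type II (false negative): failing to conclude that a production batch is defective when it is — shipping a defective batch — faulty products reach customers. Which is costlier depends on domain priorities and is a judgement call rather than a statistical fact.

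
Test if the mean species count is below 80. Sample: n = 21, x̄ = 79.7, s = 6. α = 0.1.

t = (79.7 - 80)/(6/√21) = -0.229, df = 20. Critical t = -1.325. Fail to reject H₀.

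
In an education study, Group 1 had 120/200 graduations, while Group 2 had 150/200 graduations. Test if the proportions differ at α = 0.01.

p̂₁ = 0.6, p̂₂ = 0.75, pooled p̂ = 0.675. z = -3.203. Critical: ±2.576. Reject H₀.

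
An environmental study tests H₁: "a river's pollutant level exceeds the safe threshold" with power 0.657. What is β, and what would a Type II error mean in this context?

β = 1 - power = 1 - 0.657 = 0.343. A Type II error is failing to reject H₀ when H₀ is false (false negative) — here, failing to conclude that a river's pollutant level exceeds the safe threshold when in fact it is true. Consequence: allowing unsafe pollution to continue.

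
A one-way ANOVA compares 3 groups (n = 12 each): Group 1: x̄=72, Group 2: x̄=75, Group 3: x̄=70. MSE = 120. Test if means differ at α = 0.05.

Grand mean = 72.33. SS_between = 152.0, MS_between = 76.0. F = 0.633, F_crit ≈ 3.285. Fail to reject H₀.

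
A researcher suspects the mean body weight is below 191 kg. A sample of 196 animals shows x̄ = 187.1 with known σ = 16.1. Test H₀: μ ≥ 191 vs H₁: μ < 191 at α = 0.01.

z = -3.391. Critical value: -2.33. Reject H₀.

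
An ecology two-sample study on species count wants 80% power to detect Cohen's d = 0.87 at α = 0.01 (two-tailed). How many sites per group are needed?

z_{α/2} = 2.576, z_β = Φ⁻¹(0.8) = 0.842. For large effect (d = 0.87): n per group = 2(z_{α/2} + z_β)²/d² = 2(2.576 + 0.842)²/0.87² = 30.9 → 31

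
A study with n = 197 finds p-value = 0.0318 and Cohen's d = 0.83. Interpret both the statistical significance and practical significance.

Statistically significant (p = 0.0318 < 0.05). Cohen's d = 0.83 indicates a large effect size. Both statistical and practical significance should be considered.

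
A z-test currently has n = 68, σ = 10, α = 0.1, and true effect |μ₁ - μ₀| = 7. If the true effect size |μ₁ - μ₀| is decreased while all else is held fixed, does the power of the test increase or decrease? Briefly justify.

Power decreases: a smaller true effect decreases the non-centrality λ = |μ₁ - μ₀|/(σ/√n).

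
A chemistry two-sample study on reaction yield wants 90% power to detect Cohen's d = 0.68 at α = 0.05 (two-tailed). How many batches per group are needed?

z_{α/2} = 1.96, z_β = Φ⁻¹(0.9) = 1.282. For medium effect (d = 0.68): n per group = 2(z_{α/2} + z_β)²/d² = 2(1.96 + 1.282)²/0.68² = 45.5 → 46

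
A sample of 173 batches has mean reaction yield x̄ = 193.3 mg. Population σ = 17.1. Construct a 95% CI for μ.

CI = x̄ ± z*(σ/√n) = 193.3 ± 1.96(17.1/√173) = 193.3 ± 2.55 = (190.75, 195.85)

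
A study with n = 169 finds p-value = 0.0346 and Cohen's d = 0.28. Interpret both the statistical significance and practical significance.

Statistically significant (p = 0.0346 < 0.05). Cohen's d = 0.28 indicates a small effect size. Both statistical and practical significance should be considered.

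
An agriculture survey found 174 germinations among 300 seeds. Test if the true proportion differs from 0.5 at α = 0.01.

p̂ = 0.58, p₀ = 0.5. z = (p̂ - p₀)/√(p₀(1-p₀)/n) = 2.771. Critical: ±2.576. Reject H₀.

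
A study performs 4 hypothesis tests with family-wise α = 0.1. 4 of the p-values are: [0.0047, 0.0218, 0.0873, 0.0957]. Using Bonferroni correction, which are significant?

Bonferroni α = 0.1/4 = 0.025. Significant p-values: [0.0047, 0.0218]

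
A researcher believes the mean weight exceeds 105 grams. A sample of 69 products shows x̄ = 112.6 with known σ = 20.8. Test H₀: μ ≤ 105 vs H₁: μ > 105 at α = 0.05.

z = 3.035. Critical value: 1.645. Reject H₀.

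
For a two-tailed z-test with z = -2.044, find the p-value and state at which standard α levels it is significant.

p = 2·P(Z > |-2.044|) = 2·(1 - Φ(2.044)) ≈ 0.041. Significant at α = 0.1; Significant at α = 0.05.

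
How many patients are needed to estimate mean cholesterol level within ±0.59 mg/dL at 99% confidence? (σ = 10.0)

n = (z*σ/E)² = (2.576×10.0/0.59)² = 1906.3 → n = 1907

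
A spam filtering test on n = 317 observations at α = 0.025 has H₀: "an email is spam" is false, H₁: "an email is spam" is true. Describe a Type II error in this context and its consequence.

Type II error: failing to reject H₀ when it is false — concluding that an email is spam is not supported when in fact it is. Consequence: a spam email lands in the inbox.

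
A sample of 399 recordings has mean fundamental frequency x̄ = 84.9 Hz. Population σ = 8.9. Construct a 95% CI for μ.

CI = x̄ ± z*(σ/√n) = 84.9 ± 1.96(8.9/√399) = 84.9 ± 0.87 = (84.03, 85.77)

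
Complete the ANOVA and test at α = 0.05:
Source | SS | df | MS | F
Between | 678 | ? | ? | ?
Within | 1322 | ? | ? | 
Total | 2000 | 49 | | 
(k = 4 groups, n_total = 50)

df_between = 3, df_within = 46. MS_between = 226.0, MS_within = 28.74. F = 7.864, F_crit ≈ 2.807. Reject H₀.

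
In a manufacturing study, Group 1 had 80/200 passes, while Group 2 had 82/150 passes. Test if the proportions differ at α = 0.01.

p̂₁ = 0.4, p̂₂ = 0.547, pooled p̂ = 0.463. z = -2.723. Critical: ±2.576. Reject H₀.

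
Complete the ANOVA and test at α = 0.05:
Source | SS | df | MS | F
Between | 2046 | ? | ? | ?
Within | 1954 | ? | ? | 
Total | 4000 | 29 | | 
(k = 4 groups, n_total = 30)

df_between = 3, df_within = 26. MS_between = 682.0, MS_within = 75.15. F = 9.075, F_crit ≈ 2.975. Reject H₀.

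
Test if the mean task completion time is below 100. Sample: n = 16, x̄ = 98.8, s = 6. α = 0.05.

t = (98.8 - 100)/(6/√16) = -0.8, df = 15. Critical t = -1.753. Fail to reject H₀.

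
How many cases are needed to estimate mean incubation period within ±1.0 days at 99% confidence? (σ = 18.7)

n = (z*σ/E)² = (2.576×18.7/1.0)² = 2320.5 → n = 2321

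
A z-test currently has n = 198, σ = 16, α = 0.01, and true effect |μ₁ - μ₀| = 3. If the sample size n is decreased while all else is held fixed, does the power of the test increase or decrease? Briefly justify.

Power decreases: a smaller n inflates the standard error σ/√n, pulling the sampling distribution under H₁ back toward the critical value.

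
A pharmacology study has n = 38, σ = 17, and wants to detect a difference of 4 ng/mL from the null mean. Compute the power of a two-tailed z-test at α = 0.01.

SE = σ/√n = 17/√38 = 2.758. Non-centrality λ = d/SE = 4/2.758 = 1.45. Power ≈ Φ(λ - z_{α/2}) = Φ(1.45 - 2.576) = Φ(-1.126) = 0.13.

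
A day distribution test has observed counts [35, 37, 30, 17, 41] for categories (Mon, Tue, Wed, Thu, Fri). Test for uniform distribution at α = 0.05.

Expected = 32 each. χ² = Σ(O-E)²/E = 10.75. df = 4, critical value = 9.488. Reject H₀.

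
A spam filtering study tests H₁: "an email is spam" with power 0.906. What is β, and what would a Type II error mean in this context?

β = 1 - power = 1 - 0.906 = 0.094. A Type II error is failing to reject H₀ when H₀ is false (false negative) — here, failing to conclude that an email is spam when in fact it is true. Consequence: a spam email lands in the inbox.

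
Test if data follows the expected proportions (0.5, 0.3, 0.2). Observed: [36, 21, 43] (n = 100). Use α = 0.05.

Expected: [50.0, 30.0, 20.0]. χ² = 33.07. df = 2, critical = 5.991. Reject H₀.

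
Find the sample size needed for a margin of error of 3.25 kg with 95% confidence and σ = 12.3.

n = (z*σ/E)² = (1.96×12.3/3.25)² = 55.02 → n = 56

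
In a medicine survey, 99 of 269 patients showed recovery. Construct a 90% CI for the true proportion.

p̂ = 0.368. CI = p̂ ± z*√(p̂(1-p̂)/n) = (0.32, 0.416)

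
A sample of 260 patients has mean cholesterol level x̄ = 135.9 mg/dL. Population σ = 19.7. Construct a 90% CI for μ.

CI = x̄ ± z*(σ/√n) = 135.9 ± 1.645(19.7/√260) = 135.9 ± 2.01 = (133.89, 137.91)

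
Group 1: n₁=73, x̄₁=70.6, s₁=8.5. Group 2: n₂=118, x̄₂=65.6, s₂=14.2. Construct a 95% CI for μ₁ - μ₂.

Difference = 5.0. SE = √(8.5²/73 + 14.2²/118) = 1.643. CI = (1.78, 8.22)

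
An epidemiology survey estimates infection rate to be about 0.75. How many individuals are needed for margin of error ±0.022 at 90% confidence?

n = z²p(1-p)/E² = 1.645²×0.75×0.25/0.022² = 1048.3 → n = 1049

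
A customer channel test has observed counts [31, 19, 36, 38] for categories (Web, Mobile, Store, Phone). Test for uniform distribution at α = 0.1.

Expected = 31 each. χ² = Σ(O-E)²/E = 7.032. df = 3, critical value = 6.251. Reject H₀.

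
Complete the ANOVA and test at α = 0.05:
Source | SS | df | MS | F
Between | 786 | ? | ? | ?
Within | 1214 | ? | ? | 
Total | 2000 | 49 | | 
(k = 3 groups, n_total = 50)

df_between = 2, df_within = 47. MS_between = 393.0, MS_within = 25.83. F = 15.215, F_crit ≈ 3.195. Reject H₀.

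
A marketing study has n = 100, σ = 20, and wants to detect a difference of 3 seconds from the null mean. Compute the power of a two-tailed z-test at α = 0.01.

SE = σ/√n = 20/√100 = 2.0. Non-centrality λ = d/SE = 3/2.0 = 1.5. Power ≈ Φ(λ - z_{α/2}) = Φ(1.5 - 2.576) = Φ(-1.076) = 0.141.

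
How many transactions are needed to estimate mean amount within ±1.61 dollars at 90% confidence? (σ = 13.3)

n = (z*σ/E)² = (1.645×13.3/1.61)² = 184.7 → n = 185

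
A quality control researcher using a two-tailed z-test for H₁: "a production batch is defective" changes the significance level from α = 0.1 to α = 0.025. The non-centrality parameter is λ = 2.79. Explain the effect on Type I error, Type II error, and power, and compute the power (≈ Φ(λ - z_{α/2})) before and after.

Decreasing α from 0.1 to 0.025:
• Type I error rate decreases (α is the Type I rate by definition).
• Critical value moves from z_{α/2} = 1.645 to 2.241, so power = Φ(λ - z_{α/2}) goes from Φ(2.79 - 1.645) = 0.874 to Φ(2.79 - 2.241) = 0.708.
• Type II error rate β = 1 - power therefore increases (0.126 → 0.292).
Appropriate when false positives are costly — here, scrapping a good batch — wasted material and cost for no reason.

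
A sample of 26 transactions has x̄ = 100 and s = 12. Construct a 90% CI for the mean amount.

CI = x̄ ± t*(s/√n) = 100 ± 1.708(12/√26) = (95.98, 104.02)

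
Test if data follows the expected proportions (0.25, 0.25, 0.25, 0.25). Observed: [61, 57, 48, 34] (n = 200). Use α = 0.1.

Expected: [50.0, 50.0, 50.0, 50.0]. χ² = 8.6. df = 3, critical = 6.251. Reject H₀.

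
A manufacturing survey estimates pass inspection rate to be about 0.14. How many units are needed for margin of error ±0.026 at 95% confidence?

n = z²p(1-p)/E² = 1.96²×0.14×0.86/0.026² = 684.2 → n = 685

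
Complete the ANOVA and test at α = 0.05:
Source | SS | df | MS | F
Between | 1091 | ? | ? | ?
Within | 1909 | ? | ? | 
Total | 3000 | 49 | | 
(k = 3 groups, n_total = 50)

df_between = 2, df_within = 47. MS_between = 545.5, MS_within = 40.62. F = 13.43, F_crit ≈ 3.195. Reject H₀.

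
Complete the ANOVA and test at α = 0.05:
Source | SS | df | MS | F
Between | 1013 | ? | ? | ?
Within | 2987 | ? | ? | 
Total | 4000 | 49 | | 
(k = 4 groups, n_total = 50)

df_between = 3, df_within = 46. MS_between = 337.67, MS_within = 64.93. F = 5.2, F_crit ≈ 2.807. Reject H₀.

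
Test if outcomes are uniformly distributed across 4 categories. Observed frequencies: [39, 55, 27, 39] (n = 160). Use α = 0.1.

Expected = 40 each. χ² = Σ(O-E)²/E = 9.9. df = 3, critical value = 6.251. Reject H₀.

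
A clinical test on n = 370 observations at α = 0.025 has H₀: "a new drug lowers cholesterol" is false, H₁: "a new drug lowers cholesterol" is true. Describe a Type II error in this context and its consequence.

Type II error: failing to reject H₀ when it is false — concluding that a new drug lowers cholesterol is not supported when in fact it is. Consequence: shelving an effective drug — patients miss out on a treatment that would have helped.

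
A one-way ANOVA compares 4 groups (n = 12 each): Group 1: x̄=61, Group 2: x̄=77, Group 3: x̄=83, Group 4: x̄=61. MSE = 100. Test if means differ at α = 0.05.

Grand mean = 70.5. SS_between = 4548.0, MS_between = 1516.0. F = 15.16, F_crit ≈ 2.816. Reject H₀.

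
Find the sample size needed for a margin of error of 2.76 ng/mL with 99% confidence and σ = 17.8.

n = (z*σ/E)² = (2.576×17.8/2.76)² = 276.003 → n = 277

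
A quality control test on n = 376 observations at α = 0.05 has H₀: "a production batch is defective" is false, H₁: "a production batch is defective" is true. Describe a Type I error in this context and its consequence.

Type I error: rejecting H₀ when it is true — concluding that a production batch is defective when in fact it is not. Consequence: scrapping a good batch — wasted material and cost for no reason.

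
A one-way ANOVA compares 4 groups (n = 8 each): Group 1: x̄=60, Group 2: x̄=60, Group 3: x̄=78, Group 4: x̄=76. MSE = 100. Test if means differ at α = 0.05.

Grand mean = 68.5. SS_between = 2328.0, MS_between = 776.0. F = 7.76, F_crit ≈ 2.947. Reject H₀.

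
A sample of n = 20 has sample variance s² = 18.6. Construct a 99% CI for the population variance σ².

df = 19. χ²_{0.005} = 38.582, χ²_{0.995} = 6.844. CI for σ² = ((n-1)s²/χ²_{α/2}, (n-1)s²/χ²_{1-α/2}) = (19·18.6/38.582, 19·18.6/6.844) = (9.16, 51.64)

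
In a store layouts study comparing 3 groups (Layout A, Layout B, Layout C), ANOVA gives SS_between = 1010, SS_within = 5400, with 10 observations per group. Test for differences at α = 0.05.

df_between = 2, df_within = 27. F = MS_between/MS_within = 505.0/200.0 = 2.525. F_crit ≈ 3.354. Fail to reject H₀.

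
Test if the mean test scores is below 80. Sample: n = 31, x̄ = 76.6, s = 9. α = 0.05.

t = (76.6 - 80)/(9/√31) = -2.103, df = 30. Critical t = -1.697. Reject H₀.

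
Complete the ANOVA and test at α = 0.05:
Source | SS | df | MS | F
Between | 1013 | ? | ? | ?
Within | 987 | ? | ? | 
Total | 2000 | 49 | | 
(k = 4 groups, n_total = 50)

df_between = 3, df_within = 46. MS_between = 337.67, MS_within = 21.46. F = 15.737, F_crit ≈ 2.807. Reject H₀.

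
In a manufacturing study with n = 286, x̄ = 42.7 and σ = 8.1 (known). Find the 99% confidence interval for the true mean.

CI = x̄ ± z*(σ/√n) = 42.7 ± 2.576(8.1/√286) = 42.7 ± 1.23 = (41.47, 43.93)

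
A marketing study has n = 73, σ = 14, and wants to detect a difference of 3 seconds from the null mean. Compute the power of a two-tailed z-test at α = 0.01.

SE = σ/√n = 14/√73 = 1.639. Non-centrality λ = d/SE = 3/1.639 = 1.831. Power ≈ Φ(λ - z_{α/2}) = Φ(1.831 - 2.576) = Φ(-0.745) = 0.228.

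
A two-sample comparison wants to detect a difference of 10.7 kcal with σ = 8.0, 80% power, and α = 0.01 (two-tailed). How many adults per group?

n per group = 2(z_α/2 + z_β)²σ²/d² = 2×(2.576 + 0.84)²×8.0²/10.7² = 13.05 → n = 14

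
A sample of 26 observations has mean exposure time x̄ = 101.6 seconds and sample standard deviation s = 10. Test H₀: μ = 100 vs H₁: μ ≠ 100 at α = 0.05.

t = (x̄ - μ₀)/(s/√n) = (101.6 - 100)/(10/√26) = 0.816. df = 25, critical t = ±2.06. Fail to reject H₀.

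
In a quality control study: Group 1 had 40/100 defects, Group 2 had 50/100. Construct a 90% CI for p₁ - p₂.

p̂₁ = 0.4, p̂₂ = 0.5. Difference = -0.1. CI = (-0.215, 0.015)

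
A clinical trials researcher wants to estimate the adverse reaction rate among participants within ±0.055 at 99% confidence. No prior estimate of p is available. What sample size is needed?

Conservative approach: use p = 0.5 (maximizes p(1-p) = 0.25). n = z²(0.25)/E² = 2.576²×0.25/0.055² = 548.4 → n = 549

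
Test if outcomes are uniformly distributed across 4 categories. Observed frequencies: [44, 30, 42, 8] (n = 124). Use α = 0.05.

Expected = 31 each. χ² = Σ(O-E)²/E = 26.452. df = 3, critical value = 7.815. Reject H₀.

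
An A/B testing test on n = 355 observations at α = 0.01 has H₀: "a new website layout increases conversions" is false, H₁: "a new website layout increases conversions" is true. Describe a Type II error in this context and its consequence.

Type II error: failing to reject H₀ when it is false — concluding that a new website layout increases conversions is not supported when in fact it is. Consequence: discarding a layout that would have improved conversions — lost revenue.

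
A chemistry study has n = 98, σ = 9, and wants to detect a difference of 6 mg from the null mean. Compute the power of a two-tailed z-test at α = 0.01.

SE = σ/√n = 9/√98 = 0.909. Non-centrality λ = d/SE = 6/0.909 = 6.6. Power ≈ Φ(λ - z_{α/2}) = Φ(6.6 - 2.576) = Φ(4.024) = 1.0.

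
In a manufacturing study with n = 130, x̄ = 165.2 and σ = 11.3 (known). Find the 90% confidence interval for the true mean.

CI = x̄ ± z*(σ/√n) = 165.2 ± 1.645(11.3/√130) = 165.2 ± 1.63 = (163.57, 166.83)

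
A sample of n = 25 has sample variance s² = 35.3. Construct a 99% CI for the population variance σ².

df = 24. χ²_{0.005} = 45.559, χ²_{0.995} = 9.886. CI for σ² = ((n-1)s²/χ²_{α/2}, (n-1)s²/χ²_{1-α/2}) = (24·35.3/45.559, 24·35.3/9.886) = (18.6, 85.7)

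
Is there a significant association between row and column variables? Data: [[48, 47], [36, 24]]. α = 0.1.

χ² = 1.33. df = 1, critical = 2.706. Fail to reject H₀. No evidence of dependence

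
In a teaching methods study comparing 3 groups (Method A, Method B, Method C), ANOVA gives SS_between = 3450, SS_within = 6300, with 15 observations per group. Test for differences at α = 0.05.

df_between = 2, df_within = 42. F = MS_between/MS_within = 1725.0/150.0 = 11.5. F_crit ≈ 3.22. Reject H₀. At least one mean differs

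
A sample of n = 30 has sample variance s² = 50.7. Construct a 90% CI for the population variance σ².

df = 29. χ²_{0.05} = 42.557, χ²_{0.95} = 17.708. CI for σ² = ((n-1)s²/χ²_{α/2}, (n-1)s²/χ²_{1-α/2}) = (29·50.7/42.557, 29·50.7/17.708) = (34.55, 83.03)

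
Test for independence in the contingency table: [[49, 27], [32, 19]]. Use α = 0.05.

χ² = 0.039. df = 1, critical = 3.841. Fail to reject H₀. No evidence of dependence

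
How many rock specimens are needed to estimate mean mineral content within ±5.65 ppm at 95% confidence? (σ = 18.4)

n = (z*σ/E)² = (1.96×18.4/5.65)² = 40.7 → n = 41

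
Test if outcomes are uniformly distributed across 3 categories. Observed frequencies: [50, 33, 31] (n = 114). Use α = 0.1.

Expected = 38 each. χ² = Σ(O-E)²/E = 5.737. df = 2, critical value = 4.605. Reject H₀.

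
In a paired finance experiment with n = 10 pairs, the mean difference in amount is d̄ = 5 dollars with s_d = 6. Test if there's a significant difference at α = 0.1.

t = d̄/(s_d/√n) = 5/(6/√10) = 2.635. df = 9, critical t = ±1.833. Reject H₀.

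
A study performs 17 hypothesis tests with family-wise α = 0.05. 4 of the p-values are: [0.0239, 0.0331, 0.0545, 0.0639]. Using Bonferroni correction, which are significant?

Bonferroni α = 0.05/17 = 0.00294. None of the given p-values are significant.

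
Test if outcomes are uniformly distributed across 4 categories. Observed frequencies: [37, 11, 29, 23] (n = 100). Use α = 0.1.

Expected = 25 each. χ² = Σ(O-E)²/E = 14.4. df = 3, critical value = 6.251. Reject H₀.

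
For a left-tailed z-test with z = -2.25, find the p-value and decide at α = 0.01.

p = P(Z < -2.25) = Φ(-2.25) ≈ 0.0122. Since p ≥ 0.01, fail to reject H₀ (not significant) at α = 0.01.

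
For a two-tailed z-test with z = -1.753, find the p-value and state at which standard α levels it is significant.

p = 2·P(Z > |-1.753|) = 2·(1 - Φ(1.753)) ≈ 0.0796. Significant at α = 0.1.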